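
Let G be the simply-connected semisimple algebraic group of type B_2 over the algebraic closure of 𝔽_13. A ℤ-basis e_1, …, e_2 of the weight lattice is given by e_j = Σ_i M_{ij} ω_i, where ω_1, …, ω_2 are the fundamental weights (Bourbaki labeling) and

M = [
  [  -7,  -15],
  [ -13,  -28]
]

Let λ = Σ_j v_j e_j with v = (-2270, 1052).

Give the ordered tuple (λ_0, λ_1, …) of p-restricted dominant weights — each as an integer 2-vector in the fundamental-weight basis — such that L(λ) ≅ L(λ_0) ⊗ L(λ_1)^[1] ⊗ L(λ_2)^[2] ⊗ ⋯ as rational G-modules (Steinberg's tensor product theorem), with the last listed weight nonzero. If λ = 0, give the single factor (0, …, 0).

Converting to the ω-basis (c_i = row i of M dotted with v = (-2270, 1052)):
  c_1 = (-7)·(-2270) + (-15)·(1052) = 110
  c_2 = (-13)·(-2270) + (-28)·(1052) = 54
Base-13 expansion of each c_i:
  c_1 = 110 = 6·13^0 + 8·13^1
  c_2 = 54 = 2·13^0 + 4·13^1
Factor λ_0 = (6, 2)
Factor λ_1 = (8, 4)

((6, 2), (8, 4))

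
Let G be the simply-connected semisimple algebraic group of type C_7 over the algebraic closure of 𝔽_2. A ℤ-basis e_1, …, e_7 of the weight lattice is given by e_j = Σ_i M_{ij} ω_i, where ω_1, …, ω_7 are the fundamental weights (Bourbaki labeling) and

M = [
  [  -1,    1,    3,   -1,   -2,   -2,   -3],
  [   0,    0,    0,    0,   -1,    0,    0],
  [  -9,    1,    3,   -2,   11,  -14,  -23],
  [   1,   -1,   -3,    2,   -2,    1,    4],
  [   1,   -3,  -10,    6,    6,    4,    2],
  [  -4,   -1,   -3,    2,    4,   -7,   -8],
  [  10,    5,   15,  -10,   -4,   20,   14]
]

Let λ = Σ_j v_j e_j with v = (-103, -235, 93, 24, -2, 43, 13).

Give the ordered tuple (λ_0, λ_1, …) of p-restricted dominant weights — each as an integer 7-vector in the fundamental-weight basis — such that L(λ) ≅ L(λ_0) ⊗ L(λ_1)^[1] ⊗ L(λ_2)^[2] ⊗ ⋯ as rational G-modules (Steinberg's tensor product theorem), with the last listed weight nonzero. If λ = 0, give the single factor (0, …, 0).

((0, 0, 0, 0, 0, 1, 0), (1, 1, 0, 0, 1, 1, 0))

ω-coordinates c = M·v, v = (-103, -235, 93, 24, -2, 43, 13):
  c_1 = (-1)·(-103) + (1)·(-235) + 3·93 + (-1)·(24) + (-2)·(-2) + (-2)·(43) + (-3)·(13) = 2
  c_2 = (0)·(-103) + (0)·(-235) + 0·93 + 0·24 + (-1)·(-2) + 0·43 + 0·13 = 2
  c_3 = (-9)·(-103) + (1)·(-235) + 3·93 + (-2)·(24) + (11)·(-2) + (-14)·(43) + (-23)·(13) = 0
  c_4 = (1)·(-103) + (-1)·(-235) + (-3)·(93) + 2·24 + (-2)·(-2) + 1·43 + 4·13 = 0
  c_5 = (1)·(-103) + (-3)·(-235) + (-10)·(93) + 6·24 + (6)·(-2) + 4·43 + 2·13 = 2
  c_6 = (-4)·(-103) + (-1)·(-235) + (-3)·(93) + 2·24 + (4)·(-2) + (-7)·(43) + (-8)·(13) = 3
  c_7 = (10)·(-103) + (5)·(-235) + 15·93 + (-10)·(24) + (-4)·(-2) + 20·43 + 14·13 = 0
Expand coordinatewise in base 2:
  c_1 = 2 = 0·2^0 + 1·2^1
  c_2 = 2 = 0·2^0 + 1·2^1
  c_3 = 0
  c_4 = 0
  c_5 = 2 = 0·2^0 + 1·2^1
  c_6 = 3 = 1·2^0 + 1·2^1
  c_7 = 0
p-restricted factor λ_0 = (0, 0, 0, 0, 0, 1, 0)
p-restricted factor λ_1 = (1, 1, 0, 0, 1, 1, 0)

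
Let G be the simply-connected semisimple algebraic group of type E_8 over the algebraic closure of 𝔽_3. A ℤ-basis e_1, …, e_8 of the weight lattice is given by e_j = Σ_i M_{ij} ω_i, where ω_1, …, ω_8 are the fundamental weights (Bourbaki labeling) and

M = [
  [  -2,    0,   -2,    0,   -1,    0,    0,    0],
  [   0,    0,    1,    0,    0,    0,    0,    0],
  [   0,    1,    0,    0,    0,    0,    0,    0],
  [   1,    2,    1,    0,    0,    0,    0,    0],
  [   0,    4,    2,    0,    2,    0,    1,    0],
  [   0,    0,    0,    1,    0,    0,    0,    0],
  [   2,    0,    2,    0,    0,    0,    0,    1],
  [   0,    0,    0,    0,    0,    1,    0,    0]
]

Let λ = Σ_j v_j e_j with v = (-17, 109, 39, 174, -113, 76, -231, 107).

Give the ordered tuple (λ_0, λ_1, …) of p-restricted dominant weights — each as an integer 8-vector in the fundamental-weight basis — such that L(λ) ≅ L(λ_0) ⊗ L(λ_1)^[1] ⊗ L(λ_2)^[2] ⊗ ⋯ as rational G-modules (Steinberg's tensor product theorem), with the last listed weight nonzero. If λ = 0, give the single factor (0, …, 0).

((0, 0, 1, 0, 0, 0, 1, 1), (2, 1, 0, 2, 1, 1, 2, 1), (1, 1, 0, 2, 0, 1, 1, 2), (2, 1, 1, 2, 2, 0, 2, 2), (0, 0, 1, 2, 0, 2, 1, 0))

Converting to the ω-basis (c_i = row i of M dotted with v = (-17, 109, 39, 174, -113, 76, -231, 107)):
  c_1 = -2*-17 + 0*109 + -2*39 + 0*174 + -1*-113 + 0*76 + 0*-231 + 0*107 = 69
  c_2 = 0*-17 + 0*109 + 1*39 + 0*174 + 0*-113 + 0*76 + 0*-231 + 0*107 = 39
  c_3 = 0*-17 + 1*109 + 0*39 + 0*174 + 0*-113 + 0*76 + 0*-231 + 0*107 = 109
  c_4 = 1*-17 + 2*109 + 1*39 + 0*174 + 0*-113 + 0*76 + 0*-231 + 0*107 = 240
  c_5 = 0*-17 + 4*109 + 2*39 + 0*174 + 2*-113 + 0*76 + 1*-231 + 0*107 = 57
  c_6 = 0*-17 + 0*109 + 0*39 + 1*174 + 0*-113 + 0*76 + 0*-231 + 0*107 = 174
  c_7 = 2*-17 + 0*109 + 2*39 + 0*174 + 0*-113 + 0*76 + 0*-231 + 1*107 = 151
  c_8 = 0*-17 + 0*109 + 0*39 + 0*174 + 0*-113 + 1*76 + 0*-231 + 0*107 = 76
Base-3 expansion of each c_i:
  c_1 = 69 = 0·3^0 + 2·3^1 + 1·3^2 + 2·3^3
  c_2 = 39 = 0·3^0 + 1·3^1 + 1·3^2 + 1·3^3
  c_3 = 109 = 1·3^0 + 0·3^1 + 0·3^2 + 1·3^3 + 1·3^4
  c_4 = 240 = 0·3^0 + 2·3^1 + 2·3^2 + 2·3^3 + 2·3^4
  c_5 = 57 = 0·3^0 + 1·3^1 + 0·3^2 + 2·3^3
  c_6 = 174 = 0·3^0 + 1·3^1 + 1·3^2 + 0·3^3 + 2·3^4
  c_7 = 151 = 1·3^0 + 2·3^1 + 1·3^2 + 2·3^3 + 1·3^4
  c_8 = 76 = 1·3^0 + 1·3^1 + 2·3^2 + 2·3^3
λ_0 = (0, 0, 1, 0, 0, 0, 1, 1)
λ_1 = (2, 1, 0, 2, 1, 1, 2, 1)
λ_2 = (1, 1, 0, 2, 0, 1, 1, 2)
λ_3 = (2, 1, 1, 2, 2, 0, 2, 2)
λ_4 = (0, 0, 1, 2, 0, 2, 1, 0)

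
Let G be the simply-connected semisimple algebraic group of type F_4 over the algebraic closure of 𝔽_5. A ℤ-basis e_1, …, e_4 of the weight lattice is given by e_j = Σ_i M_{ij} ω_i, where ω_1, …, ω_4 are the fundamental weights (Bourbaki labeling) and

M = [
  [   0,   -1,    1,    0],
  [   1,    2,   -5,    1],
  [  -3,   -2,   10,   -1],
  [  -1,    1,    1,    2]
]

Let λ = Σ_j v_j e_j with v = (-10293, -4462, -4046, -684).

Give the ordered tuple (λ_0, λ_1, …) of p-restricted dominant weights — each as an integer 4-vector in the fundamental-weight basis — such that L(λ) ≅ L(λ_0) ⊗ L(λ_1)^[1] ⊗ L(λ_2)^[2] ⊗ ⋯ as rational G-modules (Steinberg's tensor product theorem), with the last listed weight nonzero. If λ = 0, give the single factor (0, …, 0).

((1, 4, 2, 2), (3, 0, 0, 3), (1, 3, 1, 1), (3, 2, 0, 3))

Converting to the ω-basis (c_i = row i of M dotted with v = (-10293, -4462, -4046, -684)):
  c_1 = (0)·(-10293) + (-1)·(-4462) + (1)·(-4046) + (0)·(-684) = 416
  c_2 = (1)·(-10293) + (2)·(-4462) + (-5)·(-4046) + (1)·(-684) = 329
  c_3 = (-3)·(-10293) + (-2)·(-4462) + (10)·(-4046) + (-1)·(-684) = 27
  c_4 = (-1)·(-10293) + (1)·(-4462) + (1)·(-4046) + (2)·(-684) = 417
Writing each c_i in base p = 5:
  c_1 = 416 = 1·5^0 + 3·5^1 + 1·5^2 + 3·5^3
  c_2 = 329 = 4·5^0 + 0·5^1 + 3·5^2 + 2·5^3
  c_3 = 27 = 2·5^0 + 0·5^1 + 1·5^2
  c_4 = 417 = 2·5^0 + 3·5^1 + 1·5^2 + 3·5^3
p-restricted factor λ_0 = (1, 4, 2, 2)
p-restricted factor λ_1 = (3, 0, 0, 3)
p-restricted factor λ_2 = (1, 3, 1, 1)
p-restricted factor λ_3 = (3, 2, 0, 3)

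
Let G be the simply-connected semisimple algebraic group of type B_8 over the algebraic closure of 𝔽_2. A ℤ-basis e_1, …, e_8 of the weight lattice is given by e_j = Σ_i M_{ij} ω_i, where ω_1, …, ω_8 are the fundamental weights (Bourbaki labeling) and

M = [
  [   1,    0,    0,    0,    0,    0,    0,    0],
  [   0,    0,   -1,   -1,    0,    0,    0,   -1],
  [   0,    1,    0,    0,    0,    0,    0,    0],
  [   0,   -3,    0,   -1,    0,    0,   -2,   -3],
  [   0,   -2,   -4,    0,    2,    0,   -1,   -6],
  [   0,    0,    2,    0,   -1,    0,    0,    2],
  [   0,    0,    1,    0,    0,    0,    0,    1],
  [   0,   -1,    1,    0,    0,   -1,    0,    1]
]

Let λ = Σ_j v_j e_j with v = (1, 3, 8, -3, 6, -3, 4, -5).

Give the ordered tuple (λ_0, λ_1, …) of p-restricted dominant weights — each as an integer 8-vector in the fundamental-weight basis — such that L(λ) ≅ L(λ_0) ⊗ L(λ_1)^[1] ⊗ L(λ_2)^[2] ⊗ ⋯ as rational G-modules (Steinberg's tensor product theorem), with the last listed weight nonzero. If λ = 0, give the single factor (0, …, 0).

((1, 0, 1, 1, 0, 0, 1, 1), (0, 0, 1, 0, 0, 0, 1, 1))

Compute c_i = Σ_j M_{ij} v_j with v = (1, 3, 8, -3, 6, -3, 4, -5):
  c_1 = (1)·(1) + (0)·(3) + (0)·(8) + (0)·(-3) + (0)·(6) + (0)·(-3) + (0)·(4) + (0)·(-5) = 1
  c_2 = (0)·(1) + (0)·(3) + (-1)·(8) + (-1)·(-3) + (0)·(6) + (0)·(-3) + (0)·(4) + (-1)·(-5) = 0
  c_3 = (0)·(1) + (1)·(3) + (0)·(8) + (0)·(-3) + (0)·(6) + (0)·(-3) + (0)·(4) + (0)·(-5) = 3
  c_4 = (0)·(1) + (-3)·(3) + (0)·(8) + (-1)·(-3) + (0)·(6) + (0)·(-3) + (-2)·(4) + (-3)·(-5) = 1
  c_5 = (0)·(1) + (-2)·(3) + (-4)·(8) + (0)·(-3) + (2)·(6) + (0)·(-3) + (-1)·(4) + (-6)·(-5) = 0
  c_6 = (0)·(1) + (0)·(3) + (2)·(8) + (0)·(-3) + (-1)·(6) + (0)·(-3) + (0)·(4) + (2)·(-5) = 0
  c_7 = (0)·(1) + (0)·(3) + (1)·(8) + (0)·(-3) + (0)·(6) + (0)·(-3) + (0)·(4) + (1)·(-5) = 3
  c_8 = (0)·(1) + (-1)·(3) + (1)·(8) + (0)·(-3) + (0)·(6) + (-1)·(-3) + (0)·(4) + (1)·(-5) = 3
p = 2; digits c_i = Σ_j d_{ij}·2^j, 0 ≤ d_{ij} < 2:
  c_1 = 1 = 1·2^0
  c_2 = 0
  c_3 = 3 = 1·2^0 + 1·2^1
  c_4 = 1 = 1·2^0
  c_5 = 0
  c_6 = 0
  c_7 = 3 = 1·2^0 + 1·2^1
  c_8 = 3 = 1·2^0 + 1·2^1
λ_0 = (1, 0, 1, 1, 0, 0, 1, 1)
λ_1 = (0, 0, 1, 0, 0, 0, 1, 1)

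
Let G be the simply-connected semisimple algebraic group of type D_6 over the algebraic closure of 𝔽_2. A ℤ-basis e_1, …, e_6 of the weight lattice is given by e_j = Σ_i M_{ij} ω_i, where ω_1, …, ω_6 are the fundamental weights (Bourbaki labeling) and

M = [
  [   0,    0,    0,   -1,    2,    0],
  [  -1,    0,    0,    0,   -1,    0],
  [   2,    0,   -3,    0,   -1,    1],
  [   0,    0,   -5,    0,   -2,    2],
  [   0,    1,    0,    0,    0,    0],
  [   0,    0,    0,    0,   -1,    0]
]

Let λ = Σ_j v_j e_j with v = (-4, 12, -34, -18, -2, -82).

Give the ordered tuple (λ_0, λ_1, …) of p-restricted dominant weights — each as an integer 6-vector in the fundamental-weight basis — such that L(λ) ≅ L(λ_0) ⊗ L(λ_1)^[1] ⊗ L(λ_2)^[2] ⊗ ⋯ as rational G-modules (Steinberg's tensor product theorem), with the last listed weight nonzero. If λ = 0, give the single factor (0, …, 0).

((0, 0, 0, 0, 0, 0), (1, 1, 1, 1, 0, 1), (1, 1, 1, 0, 1, 0), (1, 0, 1, 1, 1, 0))

In the fundamental-weight basis, λ has coordinates c = M·v (v = (-4, 12, -34, -18, -2, -82)):
  c_1 = 0*-4 + 0*12 + 0*-34 + -1*-18 + 2*-2 + 0*-82 = 14
  c_2 = -1*-4 + 0*12 + 0*-34 + 0*-18 + -1*-2 + 0*-82 = 6
  c_3 = 2*-4 + 0*12 + -3*-34 + 0*-18 + -1*-2 + 1*-82 = 14
  c_4 = 0*-4 + 0*12 + -5*-34 + 0*-18 + -2*-2 + 2*-82 = 10
  c_5 = 0*-4 + 1*12 + 0*-34 + 0*-18 + 0*-2 + 0*-82 = 12
  c_6 = 0*-4 + 0*12 + 0*-34 + 0*-18 + -1*-2 + 0*-82 = 2
p = 2; digits c_i = Σ_j d_{ij}·2^j, 0 ≤ d_{ij} < 2:
  c_1 = 14 = 0·2^0 + 1·2^1 + 1·2^2 + 1·2^3
  c_2 = 6 = 0·2^0 + 1·2^1 + 1·2^2
  c_3 = 14 = 0·2^0 + 1·2^1 + 1·2^2 + 1·2^3
  c_4 = 10 = 0·2^0 + 1·2^1 + 0·2^2 + 1·2^3
  c_5 = 12 = 0·2^0 + 0·2^1 + 1·2^2 + 1·2^3
  c_6 = 2 = 0·2^0 + 1·2^1
Factor λ_0 = (0, 0, 0, 0, 0, 0)
Factor λ_1 = (1, 1, 1, 1, 0, 1)
Factor λ_2 = (1, 1, 1, 0, 1, 0)
Factor λ_3 = (1, 0, 1, 1, 1, 0)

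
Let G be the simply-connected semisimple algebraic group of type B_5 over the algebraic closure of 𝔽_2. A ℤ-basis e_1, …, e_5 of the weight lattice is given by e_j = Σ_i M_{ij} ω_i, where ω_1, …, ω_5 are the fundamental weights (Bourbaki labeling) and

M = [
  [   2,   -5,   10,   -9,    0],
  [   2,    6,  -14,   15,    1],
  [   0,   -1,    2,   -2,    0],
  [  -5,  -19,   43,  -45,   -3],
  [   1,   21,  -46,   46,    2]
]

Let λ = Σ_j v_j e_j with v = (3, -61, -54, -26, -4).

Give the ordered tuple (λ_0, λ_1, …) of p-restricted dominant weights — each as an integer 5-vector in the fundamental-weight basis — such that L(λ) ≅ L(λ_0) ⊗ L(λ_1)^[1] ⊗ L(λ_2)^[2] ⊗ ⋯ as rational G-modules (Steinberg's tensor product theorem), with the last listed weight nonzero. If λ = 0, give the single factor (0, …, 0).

((1, 0, 1, 0, 0), (0, 1, 0, 0, 1), (1, 0, 1, 1, 0))

ω-coordinates c = M·v, v = (3, -61, -54, -26, -4):
  c_1 = 2·3 + (-5)·(-61) + (10)·(-54) + (-9)·(-26) + (0)·(-4) = 5
  c_2 = 2·3 + (6)·(-61) + (-14)·(-54) + (15)·(-26) + (1)·(-4) = 2
  c_3 = 0·3 + (-1)·(-61) + (2)·(-54) + (-2)·(-26) + (0)·(-4) = 5
  c_4 = (-5)·(3) + (-19)·(-61) + (43)·(-54) + (-45)·(-26) + (-3)·(-4) = 4
  c_5 = 1·3 + (21)·(-61) + (-46)·(-54) + (46)·(-26) + (2)·(-4) = 2
Expand coordinatewise in base 2:
  c_1 = 5 = 1·2^0 + 0·2^1 + 1·2^2
  c_2 = 2 = 0·2^0 + 1·2^1
  c_3 = 5 = 1·2^0 + 0·2^1 + 1·2^2
  c_4 = 4 = 0·2^0 + 0·2^1 + 1·2^2
  c_5 = 2 = 0·2^0 + 1·2^1
Factor λ_0 = (1, 0, 1, 0, 0)
Factor λ_1 = (0, 1, 0, 0, 1)
Factor λ_2 = (1, 0, 1, 1, 0)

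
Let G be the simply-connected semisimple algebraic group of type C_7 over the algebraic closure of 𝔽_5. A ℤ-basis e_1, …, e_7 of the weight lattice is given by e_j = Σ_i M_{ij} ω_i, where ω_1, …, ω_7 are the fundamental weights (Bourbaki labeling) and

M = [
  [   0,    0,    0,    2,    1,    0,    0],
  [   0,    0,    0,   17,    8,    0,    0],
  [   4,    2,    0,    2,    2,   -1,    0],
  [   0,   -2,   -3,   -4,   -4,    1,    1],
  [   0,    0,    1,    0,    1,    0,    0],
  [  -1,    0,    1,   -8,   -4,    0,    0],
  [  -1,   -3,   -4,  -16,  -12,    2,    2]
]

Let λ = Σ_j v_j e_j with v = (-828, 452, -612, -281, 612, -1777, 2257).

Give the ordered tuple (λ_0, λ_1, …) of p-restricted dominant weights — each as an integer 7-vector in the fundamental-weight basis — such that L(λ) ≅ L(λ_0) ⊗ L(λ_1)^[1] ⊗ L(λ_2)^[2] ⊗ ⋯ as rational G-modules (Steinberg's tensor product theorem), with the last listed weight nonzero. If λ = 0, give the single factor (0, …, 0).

((0, 4, 1, 3, 0, 1, 2), (0, 3, 1, 2, 0, 3, 1), (2, 4, 1, 3, 0, 0, 1))

Converting to the ω-basis (c_i = row i of M dotted with v = (-828, 452, -612, -281, 612, -1777, 2257)):
  c_1 = (0)·(-828) + (0)·(452) + (0)·(-612) + (2)·(-281) + (1)·(612) + (0)·(-1777) + (0)·(2257) = 50
  c_2 = (0)·(-828) + (0)·(452) + (0)·(-612) + (17)·(-281) + (8)·(612) + (0)·(-1777) + (0)·(2257) = 119
  c_3 = (4)·(-828) + (2)·(452) + (0)·(-612) + (2)·(-281) + (2)·(612) + (-1)·(-1777) + (0)·(2257) = 31
  c_4 = (0)·(-828) + (-2)·(452) + (-3)·(-612) + (-4)·(-281) + (-4)·(612) + (1)·(-1777) + (1)·(2257) = 88
  c_5 = (0)·(-828) + (0)·(452) + (1)·(-612) + (0)·(-281) + (1)·(612) + (0)·(-1777) + (0)·(2257) = 0
  c_6 = (-1)·(-828) + (0)·(452) + (1)·(-612) + (-8)·(-281) + (-4)·(612) + (0)·(-1777) + (0)·(2257) = 16
  c_7 = (-1)·(-828) + (-3)·(452) + (-4)·(-612) + (-16)·(-281) + (-12)·(612) + (2)·(-1777) + (2)·(2257) = 32
Base-5 expansion of each c_i:
  c_1 = 50 = 0·5^0 + 0·5^1 + 2·5^2
  c_2 = 119 = 4·5^0 + 3·5^1 + 4·5^2
  c_3 = 31 = 1·5^0 + 1·5^1 + 1·5^2
  c_4 = 88 = 3·5^0 + 2·5^1 + 3·5^2
  c_5 = 0
  c_6 = 16 = 1·5^0 + 3·5^1
  c_7 = 32 = 2·5^0 + 1·5^1 + 1·5^2
p-restricted factor λ_0 = (0, 4, 1, 3, 0, 1, 2)
p-restricted factor λ_1 = (0, 3, 1, 2, 0, 3, 1)
p-restricted factor λ_2 = (2, 4, 1, 3, 0, 0, 1)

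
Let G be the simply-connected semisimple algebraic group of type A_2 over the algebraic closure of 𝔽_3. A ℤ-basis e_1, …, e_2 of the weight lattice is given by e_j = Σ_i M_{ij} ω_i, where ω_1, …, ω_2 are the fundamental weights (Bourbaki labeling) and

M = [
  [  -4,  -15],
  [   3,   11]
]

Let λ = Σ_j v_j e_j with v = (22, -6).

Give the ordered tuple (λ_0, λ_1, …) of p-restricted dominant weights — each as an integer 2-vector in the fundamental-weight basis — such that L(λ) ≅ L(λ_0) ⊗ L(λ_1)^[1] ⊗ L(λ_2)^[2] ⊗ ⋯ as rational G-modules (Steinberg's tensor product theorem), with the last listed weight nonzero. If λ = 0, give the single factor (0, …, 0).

Converting to the ω-basis (c_i = row i of M dotted with v = (22, -6)):
  c_1 = -4*22 + -15*-6 = 2
  c_2 = 3*22 + 11*-6 = 0
p = 3; digits c_i = Σ_j d_{ij}·3^j, 0 ≤ d_{ij} < 3:
  c_1 = 2 = 2·3^0
  c_2 = 0
λ_0 = (2, 0)

((2, 0),)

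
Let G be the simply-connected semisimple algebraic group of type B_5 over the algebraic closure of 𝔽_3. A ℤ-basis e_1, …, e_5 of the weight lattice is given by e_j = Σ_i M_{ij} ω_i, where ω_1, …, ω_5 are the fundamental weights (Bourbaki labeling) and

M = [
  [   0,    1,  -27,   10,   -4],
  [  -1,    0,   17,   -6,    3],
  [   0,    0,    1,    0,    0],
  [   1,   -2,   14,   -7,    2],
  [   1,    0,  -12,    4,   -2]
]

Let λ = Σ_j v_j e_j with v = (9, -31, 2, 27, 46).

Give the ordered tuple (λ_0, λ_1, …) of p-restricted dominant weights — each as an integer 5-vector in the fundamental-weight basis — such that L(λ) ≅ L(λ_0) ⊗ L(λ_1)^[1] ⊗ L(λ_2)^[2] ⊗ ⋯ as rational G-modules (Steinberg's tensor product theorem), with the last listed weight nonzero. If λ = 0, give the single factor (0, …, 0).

Compute c_i = Σ_j M_{ij} v_j with v = (9, -31, 2, 27, 46):
  c_1 = 0·9 + (1)·(-31) + (-27)·(2) + 10·27 + (-4)·(46) = 1
  c_2 = (-1)·(9) + (0)·(-31) + 17·2 + (-6)·(27) + 3·46 = 1
  c_3 = 0·9 + (0)·(-31) + 1·2 + 0·27 + 0·46 = 2
  c_4 = 1·9 + (-2)·(-31) + 14·2 + (-7)·(27) + 2·46 = 2
  c_5 = 1·9 + (0)·(-31) + (-12)·(2) + 4·27 + (-2)·(46) = 1
Base-3 expansion of each c_i:
  c_1 = 1 = 1·3^0
  c_2 = 1 = 1·3^0
  c_3 = 2 = 2·3^0
  c_4 = 2 = 2·3^0
  c_5 = 1 = 1·3^0
Factor λ_0 = (1, 1, 2, 2, 1)

((1, 1, 2, 2, 1),)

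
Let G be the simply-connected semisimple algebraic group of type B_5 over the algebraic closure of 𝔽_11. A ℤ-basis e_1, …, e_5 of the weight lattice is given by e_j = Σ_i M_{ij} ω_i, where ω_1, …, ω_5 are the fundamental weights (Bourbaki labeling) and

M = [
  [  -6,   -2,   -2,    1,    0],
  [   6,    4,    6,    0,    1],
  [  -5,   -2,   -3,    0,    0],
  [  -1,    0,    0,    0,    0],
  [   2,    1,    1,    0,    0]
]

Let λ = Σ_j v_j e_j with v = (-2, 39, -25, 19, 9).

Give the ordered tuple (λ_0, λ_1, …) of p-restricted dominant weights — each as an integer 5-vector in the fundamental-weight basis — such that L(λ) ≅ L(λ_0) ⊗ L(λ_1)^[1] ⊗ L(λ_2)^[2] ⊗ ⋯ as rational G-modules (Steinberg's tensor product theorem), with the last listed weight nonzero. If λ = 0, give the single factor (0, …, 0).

((3, 3, 7, 2, 10),)

Change of basis e → ω: c = M·v where v = (-2, 39, -25, 19, 9):
  c_1 = (-6)·(-2) + (-2)·(39) + (-2)·(-25) + 1·19 + 0·9 = 3
  c_2 = (6)·(-2) + 4·39 + (6)·(-25) + 0·19 + 1·9 = 3
  c_3 = (-5)·(-2) + (-2)·(39) + (-3)·(-25) + 0·19 + 0·9 = 7
  c_4 = (-1)·(-2) + 0·39 + (0)·(-25) + 0·19 + 0·9 = 2
  c_5 = (2)·(-2) + 1·39 + (1)·(-25) + 0·19 + 0·9 = 10
Writing each c_i in base p = 11:
  c_1 = 3 = 3·11^0
  c_2 = 3 = 3·11^0
  c_3 = 7 = 7·11^0
  c_4 = 2 = 2·11^0
  c_5 = 10 = 10·11^0
Factor λ_0 = (3, 3, 7, 2, 10)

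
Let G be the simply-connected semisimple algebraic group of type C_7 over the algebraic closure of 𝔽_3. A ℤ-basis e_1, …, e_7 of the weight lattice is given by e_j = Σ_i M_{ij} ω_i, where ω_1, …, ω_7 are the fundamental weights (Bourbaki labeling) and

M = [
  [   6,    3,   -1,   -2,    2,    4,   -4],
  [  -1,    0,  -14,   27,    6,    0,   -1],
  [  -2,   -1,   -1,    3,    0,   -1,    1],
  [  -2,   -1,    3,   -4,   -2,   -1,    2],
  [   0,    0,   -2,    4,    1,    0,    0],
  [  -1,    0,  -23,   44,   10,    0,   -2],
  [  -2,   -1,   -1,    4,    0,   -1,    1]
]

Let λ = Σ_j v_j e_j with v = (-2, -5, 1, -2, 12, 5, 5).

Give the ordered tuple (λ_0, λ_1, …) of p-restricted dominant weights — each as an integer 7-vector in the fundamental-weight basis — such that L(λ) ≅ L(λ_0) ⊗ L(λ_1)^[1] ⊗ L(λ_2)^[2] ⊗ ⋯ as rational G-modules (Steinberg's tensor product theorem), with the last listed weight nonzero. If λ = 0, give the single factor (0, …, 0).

In the fundamental-weight basis, λ has coordinates c = M·v (v = (-2, -5, 1, -2, 12, 5, 5)):
  c_1 = 6*-2 + 3*-5 + -1*1 + -2*-2 + 2*12 + 4*5 + -4*5 = 0
  c_2 = -1*-2 + 0*-5 + -14*1 + 27*-2 + 6*12 + 0*5 + -1*5 = 1
  c_3 = -2*-2 + -1*-5 + -1*1 + 3*-2 + 0*12 + -1*5 + 1*5 = 2
  c_4 = -2*-2 + -1*-5 + 3*1 + -4*-2 + -2*12 + -1*5 + 2*5 = 1
  c_5 = 0*-2 + 0*-5 + -2*1 + 4*-2 + 1*12 + 0*5 + 0*5 = 2
  c_6 = -1*-2 + 0*-5 + -23*1 + 44*-2 + 10*12 + 0*5 + -2*5 = 1
  c_7 = -2*-2 + -1*-5 + -1*1 + 4*-2 + 0*12 + -1*5 + 1*5 = 0
Base-3 expansion of each c_i:
  c_1 = 0
  c_2 = 1 = 1·3^0
  c_3 = 2 = 2·3^0
  c_4 = 1 = 1·3^0
  c_5 = 2 = 2·3^0
  c_6 = 1 = 1·3^0
  c_7 = 0
Factor λ_0 = (0, 1, 2, 1, 2, 1, 0)

((0, 1, 2, 1, 2, 1, 0),)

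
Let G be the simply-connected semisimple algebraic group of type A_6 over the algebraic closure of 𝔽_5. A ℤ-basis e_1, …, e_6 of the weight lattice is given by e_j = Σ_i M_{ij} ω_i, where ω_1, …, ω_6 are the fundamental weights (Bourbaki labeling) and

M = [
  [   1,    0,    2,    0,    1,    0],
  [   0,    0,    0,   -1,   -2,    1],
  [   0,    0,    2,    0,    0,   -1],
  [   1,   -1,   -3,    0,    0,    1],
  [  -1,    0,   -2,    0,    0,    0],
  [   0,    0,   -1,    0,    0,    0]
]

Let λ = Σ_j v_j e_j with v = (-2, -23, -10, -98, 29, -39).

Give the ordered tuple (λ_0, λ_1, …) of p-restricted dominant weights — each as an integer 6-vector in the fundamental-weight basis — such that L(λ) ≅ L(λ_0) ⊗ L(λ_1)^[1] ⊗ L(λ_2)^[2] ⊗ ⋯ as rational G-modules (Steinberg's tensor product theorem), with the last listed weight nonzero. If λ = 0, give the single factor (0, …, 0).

ω-coordinates c = M·v, v = (-2, -23, -10, -98, 29, -39):
  c_1 = 1*-2 + 0*-23 + 2*-10 + 0*-98 + 1*29 + 0*-39 = 7
  c_2 = 0*-2 + 0*-23 + 0*-10 + -1*-98 + -2*29 + 1*-39 = 1
  c_3 = 0*-2 + 0*-23 + 2*-10 + 0*-98 + 0*29 + -1*-39 = 19
  c_4 = 1*-2 + -1*-23 + -3*-10 + 0*-98 + 0*29 + 1*-39 = 12
  c_5 = -1*-2 + 0*-23 + -2*-10 + 0*-98 + 0*29 + 0*-39 = 22
  c_6 = 0*-2 + 0*-23 + -1*-10 + 0*-98 + 0*29 + 0*-39 = 10
Base-5 expansion of each c_i:
  c_1 = 7 = 2·5^0 + 1·5^1
  c_2 = 1 = 1·5^0
  c_3 = 19 = 4·5^0 + 3·5^1
  c_4 = 12 = 2·5^0 + 2·5^1
  c_5 = 22 = 2·5^0 + 4·5^1
  c_6 = 10 = 0·5^0 + 2·5^1
λ_0 = (2, 1, 4, 2, 2, 0)
λ_1 = (1, 0, 3, 2, 4, 2)

((2, 1, 4, 2, 2, 0), (1, 0, 3, 2, 4, 2))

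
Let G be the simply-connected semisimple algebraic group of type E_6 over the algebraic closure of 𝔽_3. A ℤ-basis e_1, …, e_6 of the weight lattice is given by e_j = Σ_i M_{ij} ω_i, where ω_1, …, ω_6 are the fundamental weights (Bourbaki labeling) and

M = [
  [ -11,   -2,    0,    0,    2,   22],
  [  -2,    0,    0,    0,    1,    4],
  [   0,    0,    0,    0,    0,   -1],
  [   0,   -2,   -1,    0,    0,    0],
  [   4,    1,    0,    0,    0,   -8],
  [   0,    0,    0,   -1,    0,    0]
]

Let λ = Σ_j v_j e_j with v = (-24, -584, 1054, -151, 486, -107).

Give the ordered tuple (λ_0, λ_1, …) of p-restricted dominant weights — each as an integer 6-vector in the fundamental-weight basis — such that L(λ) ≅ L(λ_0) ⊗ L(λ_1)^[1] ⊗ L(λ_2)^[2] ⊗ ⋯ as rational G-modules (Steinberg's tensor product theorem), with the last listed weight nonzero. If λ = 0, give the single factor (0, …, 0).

Compute c_i = Σ_j M_{ij} v_j with v = (-24, -584, 1054, -151, 486, -107):
  c_1 = (-11)·(-24) + (-2)·(-584) + 0·1054 + (0)·(-151) + 2·486 + (22)·(-107) = 50
  c_2 = (-2)·(-24) + (0)·(-584) + 0·1054 + (0)·(-151) + 1·486 + (4)·(-107) = 106
  c_3 = (0)·(-24) + (0)·(-584) + 0·1054 + (0)·(-151) + 0·486 + (-1)·(-107) = 107
  c_4 = (0)·(-24) + (-2)·(-584) + (-1)·(1054) + (0)·(-151) + 0·486 + (0)·(-107) = 114
  c_5 = (4)·(-24) + (1)·(-584) + 0·1054 + (0)·(-151) + 0·486 + (-8)·(-107) = 176
  c_6 = (0)·(-24) + (0)·(-584) + 0·1054 + (-1)·(-151) + 0·486 + (0)·(-107) = 151
Writing each c_i in base p = 3:
  c_1 = 50 = 2·3^0 + 1·3^1 + 2·3^2 + 1·3^3
  c_2 = 106 = 1·3^0 + 2·3^1 + 2·3^2 + 0·3^3 + 1·3^4
  c_3 = 107 = 2·3^0 + 2·3^1 + 2·3^2 + 0·3^3 + 1·3^4
  c_4 = 114 = 0·3^0 + 2·3^1 + 0·3^2 + 1·3^3 + 1·3^4
  c_5 = 176 = 2·3^0 + 1·3^1 + 1·3^2 + 0·3^3 + 2·3^4
  c_6 = 151 = 1·3^0 + 2·3^1 + 1·3^2 + 2·3^3 + 1·3^4
λ_0 = (2, 1, 2, 0, 2, 1)
λ_1 = (1, 2, 2, 2, 1, 2)
λ_2 = (2, 2, 2, 0, 1, 1)
λ_3 = (1, 0, 0, 1, 0, 2)
λ_4 = (0, 1, 1, 1, 2, 1)

((2, 1, 2, 0, 2, 1), (1, 2, 2, 2, 1, 2), (2, 2, 2, 0, 1, 1), (1, 0, 0, 1, 0, 2), (0, 1, 1, 1, 2, 1))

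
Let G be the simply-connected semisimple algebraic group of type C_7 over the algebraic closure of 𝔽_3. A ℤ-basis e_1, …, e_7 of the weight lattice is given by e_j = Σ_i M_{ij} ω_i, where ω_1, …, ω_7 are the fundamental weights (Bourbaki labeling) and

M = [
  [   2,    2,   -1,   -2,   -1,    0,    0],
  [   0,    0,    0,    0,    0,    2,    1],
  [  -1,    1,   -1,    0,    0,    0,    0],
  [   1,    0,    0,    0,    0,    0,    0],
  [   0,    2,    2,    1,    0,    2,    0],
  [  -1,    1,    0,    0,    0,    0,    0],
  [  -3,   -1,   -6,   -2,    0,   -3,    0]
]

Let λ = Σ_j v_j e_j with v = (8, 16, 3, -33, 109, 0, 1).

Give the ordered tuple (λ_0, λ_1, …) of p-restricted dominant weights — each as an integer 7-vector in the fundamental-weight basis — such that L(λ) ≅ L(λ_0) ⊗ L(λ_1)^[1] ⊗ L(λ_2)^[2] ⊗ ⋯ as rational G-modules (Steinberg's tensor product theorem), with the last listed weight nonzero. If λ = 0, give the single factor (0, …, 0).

((2, 1, 2, 2, 2, 2, 2), (0, 0, 1, 2, 1, 2, 2))

ω-coordinates c = M·v, v = (8, 16, 3, -33, 109, 0, 1):
  c_1 = 2*8 + 2*16 + -1*3 + -2*-33 + -1*109 + 0*0 + 0*1 = 2
  c_2 = 0*8 + 0*16 + 0*3 + 0*-33 + 0*109 + 2*0 + 1*1 = 1
  c_3 = -1*8 + 1*16 + -1*3 + 0*-33 + 0*109 + 0*0 + 0*1 = 5
  c_4 = 1*8 + 0*16 + 0*3 + 0*-33 + 0*109 + 0*0 + 0*1 = 8
  c_5 = 0*8 + 2*16 + 2*3 + 1*-33 + 0*109 + 2*0 + 0*1 = 5
  c_6 = -1*8 + 1*16 + 0*3 + 0*-33 + 0*109 + 0*0 + 0*1 = 8
  c_7 = -3*8 + -1*16 + -6*3 + -2*-33 + 0*109 + -3*0 + 0*1 = 8
p = 3; digits c_i = Σ_j d_{ij}·3^j, 0 ≤ d_{ij} < 3:
  c_1 = 2 = 2·3^0
  c_2 = 1 = 1·3^0
  c_3 = 5 = 2·3^0 + 1·3^1
  c_4 = 8 = 2·3^0 + 2·3^1
  c_5 = 5 = 2·3^0 + 1·3^1
  c_6 = 8 = 2·3^0 + 2·3^1
  c_7 = 8 = 2·3^0 + 2·3^1
Factor λ_0 = (2, 1, 2, 2, 2, 2, 2)
Factor λ_1 = (0, 0, 1, 2, 1, 2, 2)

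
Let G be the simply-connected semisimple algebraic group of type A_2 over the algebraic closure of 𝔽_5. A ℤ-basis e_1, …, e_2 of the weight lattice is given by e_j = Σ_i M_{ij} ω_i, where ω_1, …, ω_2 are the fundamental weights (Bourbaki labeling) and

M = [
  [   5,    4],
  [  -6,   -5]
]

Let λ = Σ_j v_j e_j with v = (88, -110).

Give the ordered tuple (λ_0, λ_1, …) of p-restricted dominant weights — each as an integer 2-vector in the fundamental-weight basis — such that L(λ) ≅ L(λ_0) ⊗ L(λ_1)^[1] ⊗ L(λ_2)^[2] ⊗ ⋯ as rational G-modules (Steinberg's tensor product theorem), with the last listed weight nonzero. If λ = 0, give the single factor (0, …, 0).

((0, 2), (0, 4))

Compute c_i = Σ_j M_{ij} v_j with v = (88, -110):
  c_1 = 5·88 + (4)·(-110) = 0
  c_2 = (-6)·(88) + (-5)·(-110) = 22
Base-5 expansion of each c_i:
  c_1 = 0
  c_2 = 22 = 2·5^0 + 4·5^1
λ_0 = (0, 2)
λ_1 = (0, 4)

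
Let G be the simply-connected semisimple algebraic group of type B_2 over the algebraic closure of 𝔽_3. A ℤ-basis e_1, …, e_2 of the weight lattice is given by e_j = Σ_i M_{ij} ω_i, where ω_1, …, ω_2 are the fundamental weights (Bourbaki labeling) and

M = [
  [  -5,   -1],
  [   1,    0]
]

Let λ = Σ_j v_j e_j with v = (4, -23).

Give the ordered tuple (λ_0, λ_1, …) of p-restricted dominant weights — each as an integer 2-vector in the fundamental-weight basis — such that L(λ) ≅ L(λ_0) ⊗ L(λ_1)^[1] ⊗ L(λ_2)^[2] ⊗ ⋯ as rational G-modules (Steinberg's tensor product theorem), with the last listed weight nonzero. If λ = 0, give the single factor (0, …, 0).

((0, 1), (1, 1))

Change of basis e → ω: c = M·v where v = (4, -23):
  c_1 = -5*4 + -1*-23 = 3
  c_2 = 1*4 + 0*-23 = 4
Base-3 expansion of each c_i:
  c_1 = 3 = 0·3^0 + 1·3^1
  c_2 = 4 = 1·3^0 + 1·3^1
Factor λ_0 = (0, 1)
Factor λ_1 = (1, 1)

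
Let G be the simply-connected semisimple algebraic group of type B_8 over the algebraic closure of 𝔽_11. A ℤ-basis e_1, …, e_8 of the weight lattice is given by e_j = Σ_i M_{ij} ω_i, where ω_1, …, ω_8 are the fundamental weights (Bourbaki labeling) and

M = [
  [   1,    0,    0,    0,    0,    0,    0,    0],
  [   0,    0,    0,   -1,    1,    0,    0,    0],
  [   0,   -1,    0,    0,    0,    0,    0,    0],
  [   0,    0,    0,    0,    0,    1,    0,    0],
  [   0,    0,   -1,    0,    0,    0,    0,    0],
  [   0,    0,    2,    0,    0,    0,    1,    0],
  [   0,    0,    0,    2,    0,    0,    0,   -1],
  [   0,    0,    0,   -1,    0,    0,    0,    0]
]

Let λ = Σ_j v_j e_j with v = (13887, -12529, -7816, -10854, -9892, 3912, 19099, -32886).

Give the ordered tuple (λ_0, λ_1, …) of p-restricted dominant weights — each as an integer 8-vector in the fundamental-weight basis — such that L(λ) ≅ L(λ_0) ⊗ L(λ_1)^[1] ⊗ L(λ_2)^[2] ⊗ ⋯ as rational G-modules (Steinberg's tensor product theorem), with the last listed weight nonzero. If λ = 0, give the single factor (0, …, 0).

Converting to the ω-basis (c_i = row i of M dotted with v = (13887, -12529, -7816, -10854, -9892, 3912, 19099, -32886)):
  c_1 = 1·13887 + (0)·(-12529) + (0)·(-7816) + (0)·(-10854) + (0)·(-9892) + 0·3912 + 0·19099 + (0)·(-32886) = 13887
  c_2 = 0·13887 + (0)·(-12529) + (0)·(-7816) + (-1)·(-10854) + (1)·(-9892) + 0·3912 + 0·19099 + (0)·(-32886) = 962
  c_3 = 0·13887 + (-1)·(-12529) + (0)·(-7816) + (0)·(-10854) + (0)·(-9892) + 0·3912 + 0·19099 + (0)·(-32886) = 12529
  c_4 = 0·13887 + (0)·(-12529) + (0)·(-7816) + (0)·(-10854) + (0)·(-9892) + 1·3912 + 0·19099 + (0)·(-32886) = 3912
  c_5 = 0·13887 + (0)·(-12529) + (-1)·(-7816) + (0)·(-10854) + (0)·(-9892) + 0·3912 + 0·19099 + (0)·(-32886) = 7816
  c_6 = 0·13887 + (0)·(-12529) + (2)·(-7816) + (0)·(-10854) + (0)·(-9892) + 0·3912 + 1·19099 + (0)·(-32886) = 3467
  c_7 = 0·13887 + (0)·(-12529) + (0)·(-7816) + (2)·(-10854) + (0)·(-9892) + 0·3912 + 0·19099 + (-1)·(-32886) = 11178
  c_8 = 0·13887 + (0)·(-12529) + (0)·(-7816) + (-1)·(-10854) + (0)·(-9892) + 0·3912 + 0·19099 + (0)·(-32886) = 10854
Expand coordinatewise in base 11:
  c_1 = 13887 = 5·11^0 + 8·11^1 + 4·11^2 + 10·11^3
  c_2 = 962 = 5·11^0 + 10·11^1 + 7·11^2
  c_3 = 12529 = 0·11^0 + 6·11^1 + 4·11^2 + 9·11^3
  c_4 = 3912 = 7·11^0 + 3·11^1 + 10·11^2 + 2·11^3
  c_5 = 7816 = 6·11^0 + 6·11^1 + 9·11^2 + 5·11^3
  c_6 = 3467 = 2·11^0 + 7·11^1 + 6·11^2 + 2·11^3
  c_7 = 11178 = 2·11^0 + 4·11^1 + 4·11^2 + 8·11^3
  c_8 = 10854 = 8·11^0 + 7·11^1 + 1·11^2 + 8·11^3
λ_0 = (5, 5, 0, 7, 6, 2, 2, 8)
λ_1 = (8, 10, 6, 3, 6, 7, 4, 7)
λ_2 = (4, 7, 4, 10, 9, 6, 4, 1)
λ_3 = (10, 0, 9, 2, 5, 2, 8, 8)

((5, 5, 0, 7, 6, 2, 2, 8), (8, 10, 6, 3, 6, 7, 4, 7), (4, 7, 4, 10, 9, 6, 4, 1), (10, 0, 9, 2, 5, 2, 8, 8))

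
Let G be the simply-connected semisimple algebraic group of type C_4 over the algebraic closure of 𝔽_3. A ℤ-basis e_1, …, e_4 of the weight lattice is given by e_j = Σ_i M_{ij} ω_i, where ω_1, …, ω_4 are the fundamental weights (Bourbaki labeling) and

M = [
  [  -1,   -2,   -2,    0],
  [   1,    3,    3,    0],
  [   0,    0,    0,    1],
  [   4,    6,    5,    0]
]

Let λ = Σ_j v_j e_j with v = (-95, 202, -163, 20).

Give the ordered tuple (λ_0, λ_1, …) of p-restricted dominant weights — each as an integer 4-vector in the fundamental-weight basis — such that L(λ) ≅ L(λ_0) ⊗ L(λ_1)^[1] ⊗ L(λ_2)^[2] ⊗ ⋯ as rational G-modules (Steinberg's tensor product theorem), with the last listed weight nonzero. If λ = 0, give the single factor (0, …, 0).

ω-coordinates c = M·v, v = (-95, 202, -163, 20):
  c_1 = -1*-95 + -2*202 + -2*-163 + 0*20 = 17
  c_2 = 1*-95 + 3*202 + 3*-163 + 0*20 = 22
  c_3 = 0*-95 + 0*202 + 0*-163 + 1*20 = 20
  c_4 = 4*-95 + 6*202 + 5*-163 + 0*20 = 17
p = 3; digits c_i = Σ_j d_{ij}·3^j, 0 ≤ d_{ij} < 3:
  c_1 = 17 = 2·3^0 + 2·3^1 + 1·3^2
  c_2 = 22 = 1·3^0 + 1·3^1 + 2·3^2
  c_3 = 20 = 2·3^0 + 0·3^1 + 2·3^2
  c_4 = 17 = 2·3^0 + 2·3^1 + 1·3^2
Factor λ_0 = (2, 1, 2, 2)
Factor λ_1 = (2, 1, 0, 2)
Factor λ_2 = (1, 2, 2, 1)

((2, 1, 2, 2), (2, 1, 0, 2), (1, 2, 2, 1))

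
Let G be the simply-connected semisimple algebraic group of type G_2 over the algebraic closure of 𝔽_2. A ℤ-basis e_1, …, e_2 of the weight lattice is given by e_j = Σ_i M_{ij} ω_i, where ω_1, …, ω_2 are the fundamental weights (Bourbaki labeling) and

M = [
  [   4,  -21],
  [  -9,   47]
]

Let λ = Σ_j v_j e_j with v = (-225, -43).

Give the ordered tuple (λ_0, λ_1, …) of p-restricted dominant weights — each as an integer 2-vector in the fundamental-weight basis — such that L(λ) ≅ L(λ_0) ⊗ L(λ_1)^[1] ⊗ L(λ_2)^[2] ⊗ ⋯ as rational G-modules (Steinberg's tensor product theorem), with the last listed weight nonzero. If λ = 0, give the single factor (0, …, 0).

Change of basis e → ω: c = M·v where v = (-225, -43):
  c_1 = 4*-225 + -21*-43 = 3
  c_2 = -9*-225 + 47*-43 = 4
Writing each c_i in base p = 2:
  c_1 = 3 = 1·2^0 + 1·2^1
  c_2 = 4 = 0·2^0 + 0·2^1 + 1·2^2
p-restricted factor λ_0 = (1, 0)
p-restricted factor λ_1 = (1, 0)
p-restricted factor λ_2 = (0, 1)

((1, 0), (1, 0), (0, 1))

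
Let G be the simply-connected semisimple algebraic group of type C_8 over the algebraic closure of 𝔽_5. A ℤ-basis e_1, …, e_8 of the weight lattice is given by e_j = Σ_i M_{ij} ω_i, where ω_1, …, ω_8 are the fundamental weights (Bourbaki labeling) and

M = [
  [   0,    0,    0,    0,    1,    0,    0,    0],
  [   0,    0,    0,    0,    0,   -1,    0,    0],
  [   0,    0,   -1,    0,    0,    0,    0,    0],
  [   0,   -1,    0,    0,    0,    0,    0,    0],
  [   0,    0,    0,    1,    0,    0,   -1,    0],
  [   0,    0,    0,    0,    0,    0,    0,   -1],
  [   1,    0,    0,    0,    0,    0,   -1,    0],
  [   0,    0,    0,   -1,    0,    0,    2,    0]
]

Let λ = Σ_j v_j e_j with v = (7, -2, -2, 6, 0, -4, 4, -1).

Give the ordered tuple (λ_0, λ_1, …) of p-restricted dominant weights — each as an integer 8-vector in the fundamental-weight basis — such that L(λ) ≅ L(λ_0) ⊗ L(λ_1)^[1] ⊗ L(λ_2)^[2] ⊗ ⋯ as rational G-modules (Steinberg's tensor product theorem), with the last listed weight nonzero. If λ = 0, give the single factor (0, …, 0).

ω-coordinates c = M·v, v = (7, -2, -2, 6, 0, -4, 4, -1):
  c_1 = (0)·(7) + (0)·(-2) + (0)·(-2) + (0)·(6) + (1)·(0) + (0)·(-4) + (0)·(4) + (0)·(-1) = 0
  c_2 = (0)·(7) + (0)·(-2) + (0)·(-2) + (0)·(6) + (0)·(0) + (-1)·(-4) + (0)·(4) + (0)·(-1) = 4
  c_3 = (0)·(7) + (0)·(-2) + (-1)·(-2) + (0)·(6) + (0)·(0) + (0)·(-4) + (0)·(4) + (0)·(-1) = 2
  c_4 = (0)·(7) + (-1)·(-2) + (0)·(-2) + (0)·(6) + (0)·(0) + (0)·(-4) + (0)·(4) + (0)·(-1) = 2
  c_5 = (0)·(7) + (0)·(-2) + (0)·(-2) + (1)·(6) + (0)·(0) + (0)·(-4) + (-1)·(4) + (0)·(-1) = 2
  c_6 = (0)·(7) + (0)·(-2) + (0)·(-2) + (0)·(6) + (0)·(0) + (0)·(-4) + (0)·(4) + (-1)·(-1) = 1
  c_7 = (1)·(7) + (0)·(-2) + (0)·(-2) + (0)·(6) + (0)·(0) + (0)·(-4) + (-1)·(4) + (0)·(-1) = 3
  c_8 = (0)·(7) + (0)·(-2) + (0)·(-2) + (-1)·(6) + (0)·(0) + (0)·(-4) + (2)·(4) + (0)·(-1) = 2
Writing each c_i in base p = 5:
  c_1 = 0
  c_2 = 4 = 4·5^0
  c_3 = 2 = 2·5^0
  c_4 = 2 = 2·5^0
  c_5 = 2 = 2·5^0
  c_6 = 1 = 1·5^0
  c_7 = 3 = 3·5^0
  c_8 = 2 = 2·5^0
λ_0 = (0, 4, 2, 2, 2, 1, 3, 2)

((0, 4, 2, 2, 2, 1, 3, 2),)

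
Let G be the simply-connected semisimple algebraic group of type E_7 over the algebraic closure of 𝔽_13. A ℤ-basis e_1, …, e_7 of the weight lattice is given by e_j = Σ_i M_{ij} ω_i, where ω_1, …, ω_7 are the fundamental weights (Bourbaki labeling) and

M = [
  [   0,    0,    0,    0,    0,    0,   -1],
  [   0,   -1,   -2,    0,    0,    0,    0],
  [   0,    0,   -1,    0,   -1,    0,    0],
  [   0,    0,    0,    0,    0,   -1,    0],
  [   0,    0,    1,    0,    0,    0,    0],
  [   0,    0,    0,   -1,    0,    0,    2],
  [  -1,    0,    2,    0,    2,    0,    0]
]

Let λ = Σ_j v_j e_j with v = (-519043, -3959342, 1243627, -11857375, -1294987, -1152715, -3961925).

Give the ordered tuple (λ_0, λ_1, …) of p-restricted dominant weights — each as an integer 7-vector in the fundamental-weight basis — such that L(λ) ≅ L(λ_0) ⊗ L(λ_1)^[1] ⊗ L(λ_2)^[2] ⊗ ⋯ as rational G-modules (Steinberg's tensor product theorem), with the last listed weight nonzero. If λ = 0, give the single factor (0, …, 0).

Compute c_i = Σ_j M_{ij} v_j with v = (-519043, -3959342, 1243627, -11857375, -1294987, -1152715, -3961925):
  c_1 = 0*-519043 + 0*-3959342 + 0*1243627 + 0*-11857375 + 0*-1294987 + 0*-1152715 + -1*-3961925 = 3961925
  c_2 = 0*-519043 + -1*-3959342 + -2*1243627 + 0*-11857375 + 0*-1294987 + 0*-1152715 + 0*-3961925 = 1472088
  c_3 = 0*-519043 + 0*-3959342 + -1*1243627 + 0*-11857375 + -1*-1294987 + 0*-1152715 + 0*-3961925 = 51360
  c_4 = 0*-519043 + 0*-3959342 + 0*1243627 + 0*-11857375 + 0*-1294987 + -1*-1152715 + 0*-3961925 = 1152715
  c_5 = 0*-519043 + 0*-3959342 + 1*1243627 + 0*-11857375 + 0*-1294987 + 0*-1152715 + 0*-3961925 = 1243627
  c_6 = 0*-519043 + 0*-3959342 + 0*1243627 + -1*-11857375 + 0*-1294987 + 0*-1152715 + 2*-3961925 = 3933525
  c_7 = -1*-519043 + 0*-3959342 + 2*1243627 + 0*-11857375 + 2*-1294987 + 0*-1152715 + 0*-3961925 = 416323
Writing each c_i in base p = 13:
  c_1 = 3961925 = 6·13^0 + 4·13^1 + 4·13^2 + 9·13^3 + 8·13^4 + 10·13^5
  c_2 = 1472088 = 7·13^0 + 7·13^1 + 0·13^2 + 7·13^3 + 12·13^4 + 3·13^5
  c_3 = 51360 = 10·13^0 + 11·13^1 + 4·13^2 + 10·13^3 + 1·13^4
  c_4 = 1152715 = 5·13^0 + 10·13^1 + 8·13^2 + 4·13^3 + 1·13^4 + 3·13^5
  c_5 = 1243627 = 8·13^0 + 9·13^1 + 0·13^2 + 7·13^3 + 4·13^4 + 3·13^5
  c_6 = 3933525 = 11·13^0 + 3·13^1 + 5·13^2 + 9·13^3 + 7·13^4 + 10·13^5
  c_7 = 416323 = 11·13^0 + 5·13^1 + 6·13^2 + 7·13^3 + 1·13^4 + 1·13^5
p-restricted factor λ_0 = (6, 7, 10, 5, 8, 11, 11)
p-restricted factor λ_1 = (4, 7, 11, 10, 9, 3, 5)
p-restricted factor λ_2 = (4, 0, 4, 8, 0, 5, 6)
p-restricted factor λ_3 = (9, 7, 10, 4, 7, 9, 7)
p-restricted factor λ_4 = (8, 12, 1, 1, 4, 7, 1)
p-restricted factor λ_5 = (10, 3, 0, 3, 3, 10, 1)

((6, 7, 10, 5, 8, 11, 11), (4, 7, 11, 10, 9, 3, 5), (4, 0, 4, 8, 0, 5, 6), (9, 7, 10, 4, 7, 9, 7), (8, 12, 1, 1, 4, 7, 1), (10, 3, 0, 3, 3, 10, 1))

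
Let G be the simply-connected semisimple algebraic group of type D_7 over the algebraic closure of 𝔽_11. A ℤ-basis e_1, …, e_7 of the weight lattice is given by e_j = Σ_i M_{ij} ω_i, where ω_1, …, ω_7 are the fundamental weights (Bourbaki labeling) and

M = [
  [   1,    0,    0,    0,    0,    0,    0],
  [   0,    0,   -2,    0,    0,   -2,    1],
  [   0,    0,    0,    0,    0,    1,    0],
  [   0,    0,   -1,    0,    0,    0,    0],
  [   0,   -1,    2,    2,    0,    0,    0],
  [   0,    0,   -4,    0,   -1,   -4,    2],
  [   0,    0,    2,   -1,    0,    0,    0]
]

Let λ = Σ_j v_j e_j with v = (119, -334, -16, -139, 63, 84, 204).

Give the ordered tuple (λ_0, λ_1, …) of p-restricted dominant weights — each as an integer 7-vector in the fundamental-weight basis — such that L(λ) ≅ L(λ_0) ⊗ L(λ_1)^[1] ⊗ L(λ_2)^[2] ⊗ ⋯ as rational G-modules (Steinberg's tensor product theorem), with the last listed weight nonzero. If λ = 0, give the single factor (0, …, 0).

Change of basis e → ω: c = M·v where v = (119, -334, -16, -139, 63, 84, 204):
  c_1 = 1*119 + 0*-334 + 0*-16 + 0*-139 + 0*63 + 0*84 + 0*204 = 119
  c_2 = 0*119 + 0*-334 + -2*-16 + 0*-139 + 0*63 + -2*84 + 1*204 = 68
  c_3 = 0*119 + 0*-334 + 0*-16 + 0*-139 + 0*63 + 1*84 + 0*204 = 84
  c_4 = 0*119 + 0*-334 + -1*-16 + 0*-139 + 0*63 + 0*84 + 0*204 = 16
  c_5 = 0*119 + -1*-334 + 2*-16 + 2*-139 + 0*63 + 0*84 + 0*204 = 24
  c_6 = 0*119 + 0*-334 + -4*-16 + 0*-139 + -1*63 + -4*84 + 2*204 = 73
  c_7 = 0*119 + 0*-334 + 2*-16 + -1*-139 + 0*63 + 0*84 + 0*204 = 107
p = 11; digits c_i = Σ_j d_{ij}·11^j, 0 ≤ d_{ij} < 11:
  c_1 = 119 = 9·11^0 + 10·11^1
  c_2 = 68 = 2·11^0 + 6·11^1
  c_3 = 84 = 7·11^0 + 7·11^1
  c_4 = 16 = 5·11^0 + 1·11^1
  c_5 = 24 = 2·11^0 + 2·11^1
  c_6 = 73 = 7·11^0 + 6·11^1
  c_7 = 107 = 8·11^0 + 9·11^1
λ_0 = (9, 2, 7, 5, 2, 7, 8)
λ_1 = (10, 6, 7, 1, 2, 6, 9)

((9, 2, 7, 5, 2, 7, 8), (10, 6, 7, 1, 2, 6, 9))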